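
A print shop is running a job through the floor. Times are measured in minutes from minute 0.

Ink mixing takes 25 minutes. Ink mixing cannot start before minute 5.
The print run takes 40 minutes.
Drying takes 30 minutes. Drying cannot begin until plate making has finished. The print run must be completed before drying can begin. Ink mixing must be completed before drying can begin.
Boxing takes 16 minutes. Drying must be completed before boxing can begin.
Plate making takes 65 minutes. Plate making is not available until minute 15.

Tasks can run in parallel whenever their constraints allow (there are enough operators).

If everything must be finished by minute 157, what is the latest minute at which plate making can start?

46

Boxing must finish by minute 157; it takes 16 minutes, so it must start by 157 − 16 = minute 141.
Since boxing (must start by minute 141) depends on it, drying must finish by minute 141. Backing off its 30-minute duration gives a latest start of minute 111.
Plate making must finish before drying (must start by minute 111). With a 65-minute duration, plate making must start by 111 − 65 = minute 46.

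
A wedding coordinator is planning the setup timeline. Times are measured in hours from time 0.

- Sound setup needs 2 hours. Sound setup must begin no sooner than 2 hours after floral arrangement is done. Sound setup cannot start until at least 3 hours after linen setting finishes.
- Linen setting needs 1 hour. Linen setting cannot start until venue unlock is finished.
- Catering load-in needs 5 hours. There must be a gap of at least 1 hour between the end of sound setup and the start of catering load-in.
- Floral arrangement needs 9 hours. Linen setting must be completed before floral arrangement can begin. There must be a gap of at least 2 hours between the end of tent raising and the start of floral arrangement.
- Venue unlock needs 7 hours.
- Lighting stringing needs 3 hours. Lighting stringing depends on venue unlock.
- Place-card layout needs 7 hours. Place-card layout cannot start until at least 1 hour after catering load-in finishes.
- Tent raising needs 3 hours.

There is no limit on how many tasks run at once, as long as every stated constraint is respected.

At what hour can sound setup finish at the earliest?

Nothing blocks tent raising, so it runs from hour 0 to hour 3.
Venue unlock can start immediately at hour 0; it finishes at hour 7.
Linen setting waits on venue unlock (finishes hour 7), so it starts at hour 7 and finishes at 7 + 1 = hour 8.
Floral arrangement cannot start until linen setting (finishes hour 8); tent raising (finishes hour 3, plus 2-hour gap → hour 5). The controlling bound is hour 8, so floral arrangement finishes at 8 + 9 = hour 17.
Sound setup cannot start until floral arrangement (finishes hour 17, plus 2-hour gap → hour 19); linen setting (finishes hour 8, plus 3-hour gap → hour 11). The controlling bound is hour 19, so sound setup finishes at 19 + 2 = hour 21.

21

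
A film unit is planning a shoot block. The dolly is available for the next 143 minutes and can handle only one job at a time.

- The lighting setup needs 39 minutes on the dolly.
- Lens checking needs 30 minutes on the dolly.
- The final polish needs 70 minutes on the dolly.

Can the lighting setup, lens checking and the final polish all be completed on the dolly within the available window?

Yes

Running back to back, the jobs need 39 + 30 + 70 = 139 minutes on the dolly.
Since 139 ≤ 143, they fit within the window.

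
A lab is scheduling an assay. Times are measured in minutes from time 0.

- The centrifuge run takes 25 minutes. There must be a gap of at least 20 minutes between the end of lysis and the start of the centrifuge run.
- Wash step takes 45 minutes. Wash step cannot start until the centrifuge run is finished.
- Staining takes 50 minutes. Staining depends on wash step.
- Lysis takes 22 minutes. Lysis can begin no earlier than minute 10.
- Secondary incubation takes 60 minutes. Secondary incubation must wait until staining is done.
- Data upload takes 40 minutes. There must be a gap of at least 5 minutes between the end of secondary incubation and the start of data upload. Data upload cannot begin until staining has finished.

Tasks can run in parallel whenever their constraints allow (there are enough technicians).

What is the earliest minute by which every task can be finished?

Lysis waits on its own release at minute 10, so it starts at minute 10 and finishes at 10 + 22 = minute 32.
The centrifuge run cannot begin until lysis (finishes minute 32, plus 20-minute gap → minute 52). It runs from minute 52 to 52 + 25 = minute 77.
Wash step waits on the centrifuge run (finishes minute 77), so it starts at minute 77 and finishes at 77 + 45 = minute 122.
Staining cannot begin until wash step (finishes minute 122). It runs from minute 122 to 122 + 50 = minute 172.
Secondary incubation cannot begin until staining (finishes minute 172). It runs from minute 172 to 172 + 60 = minute 232.
Data upload has to wait for secondary incubation (finishes minute 232, plus 5-minute gap → minute 237); staining (finishes minute 172). The latest of these is minute 237, so data upload runs minute 237 to 237 + 40 = minute 277.
All tasks are finished once the last one completes. Finish times: Lysis at 32, The centrifuge run at 77, Wash step at 122, Staining at 172, Secondary incubation at 232, Data upload at 277. The latest is minute 277.

277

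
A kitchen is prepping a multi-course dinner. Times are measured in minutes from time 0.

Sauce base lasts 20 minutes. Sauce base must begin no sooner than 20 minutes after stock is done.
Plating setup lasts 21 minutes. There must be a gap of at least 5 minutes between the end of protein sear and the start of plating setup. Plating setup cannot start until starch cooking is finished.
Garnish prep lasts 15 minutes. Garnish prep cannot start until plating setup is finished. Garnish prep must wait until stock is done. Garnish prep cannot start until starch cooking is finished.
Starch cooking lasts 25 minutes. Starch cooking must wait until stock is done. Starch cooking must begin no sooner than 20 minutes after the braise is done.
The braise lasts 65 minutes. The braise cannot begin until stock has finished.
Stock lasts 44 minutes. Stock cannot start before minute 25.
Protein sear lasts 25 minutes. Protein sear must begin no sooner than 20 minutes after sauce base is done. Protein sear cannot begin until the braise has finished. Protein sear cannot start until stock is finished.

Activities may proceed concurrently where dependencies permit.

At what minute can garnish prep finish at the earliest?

215

After its own release at minute 25, stock can start at minute 25 and finishes at minute 69.
After stock (finishes minute 69), the braise can start at minute 69 and finishes at minute 134.
Starch cooking has to wait for stock (finishes minute 69); the braise (finishes minute 134, plus 20-minute gap → minute 154). The latest of these is minute 154, so starch cooking runs minute 154 to 154 + 25 = minute 179.
Sauce base cannot begin until stock (finishes minute 69, plus 20-minute gap → minute 89). It runs from minute 89 to 89 + 20 = minute 109.
Protein sear cannot start until sauce base (finishes minute 109, plus 20-minute gap → minute 129); the braise (finishes minute 134); stock (finishes minute 69). The controlling bound is minute 134, so protein sear finishes at 134 + 25 = minute 159.
For plating setup: protein sear (finishes minute 159, plus 5-minute gap → minute 164); starch cooking (finishes minute 179). Taking the maximum gives a start of minute 179, and it finishes at 179 + 21 = minute 200.
Garnish prep needs all of plating setup (finishes minute 200); stock (finishes minute 69); starch cooking (finishes minute 179). That puts its earliest start at minute 200; it finishes at 200 + 15 = minute 215.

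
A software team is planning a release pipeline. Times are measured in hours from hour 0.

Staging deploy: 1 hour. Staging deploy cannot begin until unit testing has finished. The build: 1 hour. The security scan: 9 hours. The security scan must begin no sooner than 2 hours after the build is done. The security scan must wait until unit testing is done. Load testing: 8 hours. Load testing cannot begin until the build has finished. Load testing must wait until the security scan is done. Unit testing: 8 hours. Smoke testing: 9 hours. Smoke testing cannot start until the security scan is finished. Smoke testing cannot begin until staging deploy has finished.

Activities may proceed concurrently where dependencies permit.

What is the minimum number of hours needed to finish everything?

Unit testing can start immediately at hour 0; it finishes at hour 8.
After unit testing (finishes hour 8), staging deploy can start at hour 8 and finishes at hour 9.
The build has no prerequisites, so it starts at hour 0 and finishes at hour 1.
The security scan needs all of the build (finishes hour 1, plus 2-hour gap → hour 3); unit testing (finishes hour 8). That puts its earliest start at hour 8; it finishes at 8 + 9 = hour 17.
For load testing: the build (finishes hour 1); the security scan (finishes hour 17). Taking the maximum gives a start of hour 17, and it finishes at 17 + 8 = hour 25.
Smoke testing needs all of the security scan (finishes hour 17); staging deploy (finishes hour 9). That puts its earliest start at hour 17; it finishes at 17 + 9 = hour 26.
All tasks are finished once the last one completes. Finish times: The build at 1, Unit testing at 8, The security scan at 17, Staging deploy at 9, Smoke testing at 26, Load testing at 25. The latest is hour 26.

26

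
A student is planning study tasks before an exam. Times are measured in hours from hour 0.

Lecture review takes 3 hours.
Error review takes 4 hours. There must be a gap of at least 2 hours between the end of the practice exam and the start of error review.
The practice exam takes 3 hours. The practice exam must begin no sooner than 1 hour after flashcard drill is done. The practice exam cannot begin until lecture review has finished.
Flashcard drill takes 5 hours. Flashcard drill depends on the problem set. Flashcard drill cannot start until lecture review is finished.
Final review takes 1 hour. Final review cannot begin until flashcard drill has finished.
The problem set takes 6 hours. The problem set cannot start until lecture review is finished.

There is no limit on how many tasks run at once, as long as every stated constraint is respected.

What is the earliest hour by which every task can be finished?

24

Lecture review can start immediately at hour 0; it finishes at hour 3.
The problem set cannot begin until lecture review (finishes hour 3). It runs from hour 3 to 3 + 6 = hour 9.
Flashcard drill needs all of the problem set (finishes hour 9); lecture review (finishes hour 3). That puts its earliest start at hour 9; it finishes at 9 + 5 = hour 14.
Final review cannot begin until flashcard drill (finishes hour 14). It runs from hour 14 to 14 + 1 = hour 15.
For the practice exam: flashcard drill (finishes hour 14, plus 1-hour gap → hour 15); lecture review (finishes hour 3). Taking the maximum gives a start of hour 15, and it finishes at 15 + 3 = hour 18.
Error review waits on the practice exam (finishes hour 18, plus 2-hour gap → hour 20), so it starts at hour 20 and finishes at 20 + 4 = hour 24.
All tasks are finished once the last one completes. Finish times: Lecture review at 3, The problem set at 9, Flashcard drill at 14, The practice exam at 18, Error review at 24, Final review at 15. The latest is hour 24.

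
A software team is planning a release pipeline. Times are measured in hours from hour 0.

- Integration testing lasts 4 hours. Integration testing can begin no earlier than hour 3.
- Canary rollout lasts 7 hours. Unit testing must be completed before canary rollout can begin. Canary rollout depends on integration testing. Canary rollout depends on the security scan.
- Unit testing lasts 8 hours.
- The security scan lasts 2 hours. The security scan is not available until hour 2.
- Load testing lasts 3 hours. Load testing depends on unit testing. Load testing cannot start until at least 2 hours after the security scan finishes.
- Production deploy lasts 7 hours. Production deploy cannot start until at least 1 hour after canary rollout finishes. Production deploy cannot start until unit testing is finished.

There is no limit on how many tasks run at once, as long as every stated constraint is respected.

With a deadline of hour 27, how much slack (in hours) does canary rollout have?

4

The security scan waits on its own release at hour 2, so it starts at hour 2 and finishes at 2 + 2 = hour 4.
Integration testing cannot begin until its own release at hour 3. It runs from hour 3 to 3 + 4 = hour 7.
Unit testing has no prerequisites, so it starts at hour 0 and finishes at hour 8.
Canary rollout needs all of unit testing (finishes hour 8); integration testing (finishes hour 7); the security scan (finishes hour 4). That puts its earliest start at hour 8; it finishes at 8 + 7 = hour 15.

Working backward from the deadline:
Production deploy must finish by hour 27; it takes 7 hours, so it must start by 27 − 7 = hour 20.
Canary rollout must finish before production deploy (must start by hour 20, minus 1-hour gap → hour 19). With a 7-hour duration, canary rollout must start by 19 − 7 = hour 12.
So canary rollout can start as early as hour 8 and as late as hour 12, giving 12 − 8 = 4 hours of slack.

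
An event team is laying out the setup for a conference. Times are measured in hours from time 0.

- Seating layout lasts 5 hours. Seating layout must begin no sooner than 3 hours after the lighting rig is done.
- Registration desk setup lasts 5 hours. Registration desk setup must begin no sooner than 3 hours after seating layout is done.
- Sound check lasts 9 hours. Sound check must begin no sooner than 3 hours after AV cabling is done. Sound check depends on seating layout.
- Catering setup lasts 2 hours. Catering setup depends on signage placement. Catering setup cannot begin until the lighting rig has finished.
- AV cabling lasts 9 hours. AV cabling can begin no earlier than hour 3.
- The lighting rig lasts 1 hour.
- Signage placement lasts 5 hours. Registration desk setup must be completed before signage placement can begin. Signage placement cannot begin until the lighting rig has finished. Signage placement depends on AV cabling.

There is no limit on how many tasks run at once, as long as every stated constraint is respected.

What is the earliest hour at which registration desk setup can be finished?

17

The lighting rig has no prerequisites, so it starts at hour 0 and finishes at hour 1.
Seating layout waits on the lighting rig (finishes hour 1, plus 3-hour gap → hour 4), so it starts at hour 4 and finishes at 4 + 5 = hour 9.
Registration desk setup waits on seating layout (finishes hour 9, plus 3-hour gap → hour 12), so it starts at hour 12 and finishes at 12 + 5 = hour 17.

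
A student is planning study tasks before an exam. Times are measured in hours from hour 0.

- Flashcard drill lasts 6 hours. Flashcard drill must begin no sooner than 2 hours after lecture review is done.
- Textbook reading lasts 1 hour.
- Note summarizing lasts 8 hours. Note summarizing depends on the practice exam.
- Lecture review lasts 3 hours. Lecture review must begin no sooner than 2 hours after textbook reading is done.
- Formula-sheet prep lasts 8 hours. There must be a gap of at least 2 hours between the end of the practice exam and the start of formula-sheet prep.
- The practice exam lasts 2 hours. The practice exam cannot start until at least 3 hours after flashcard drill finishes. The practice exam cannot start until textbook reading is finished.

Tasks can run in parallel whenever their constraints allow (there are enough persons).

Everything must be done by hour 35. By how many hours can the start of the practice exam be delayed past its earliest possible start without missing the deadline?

Textbook reading can start immediately at hour 0; it finishes at hour 1.
Lecture review waits on textbook reading (finishes hour 1, plus 2-hour gap → hour 3), so it starts at hour 3 and finishes at 3 + 3 = hour 6.
After lecture review (finishes hour 6, plus 2-hour gap → hour 8), flashcard drill can start at hour 8 and finishes at hour 14.
The practice exam needs all of flashcard drill (finishes hour 14, plus 3-hour gap → hour 17); textbook reading (finishes hour 1). That puts its earliest start at hour 17; it finishes at 17 + 2 = hour 19.

Working backward from the deadline:
Note summarizing has no dependents, so it just needs to finish by hour 35. Starting by 35 − 8 = hour 27 achieves that.
To finish by hour 35, formula-sheet prep (duration 8) must start no later than hour 27.
For the practice exam: note summarizing (must start by hour 27); formula-sheet prep (must start by hour 27, minus 2-hour gap → hour 25). The most restrictive is hour 25; with a 2-hour duration, the practice exam must start by hour 23.
So the practice exam can start as early as hour 17 and as late as hour 23, giving 23 − 17 = 6 hours of slack.

6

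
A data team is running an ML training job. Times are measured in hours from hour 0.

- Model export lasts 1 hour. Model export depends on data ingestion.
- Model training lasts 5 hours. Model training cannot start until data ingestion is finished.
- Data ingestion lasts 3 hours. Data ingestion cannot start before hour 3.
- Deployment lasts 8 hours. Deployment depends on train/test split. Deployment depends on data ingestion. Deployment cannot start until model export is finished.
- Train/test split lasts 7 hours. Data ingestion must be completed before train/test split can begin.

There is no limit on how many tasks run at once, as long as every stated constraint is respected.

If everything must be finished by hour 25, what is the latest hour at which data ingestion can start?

Deployment has no dependents, so it just needs to finish by hour 25. Starting by 25 − 8 = hour 17 achieves that.
Train/test split feeds into deployment (must start by hour 17); so train/test split must finish by hour 17 and therefore start by hour 10.
Model training has no dependents, so it just needs to finish by hour 25. Starting by 25 − 5 = hour 20 achieves that.
Since deployment (must start by hour 17) depends on it, model export must finish by hour 17. Backing off its 1-hour duration gives a latest start of hour 16.
Data ingestion must finish in time for train/test split (must start by hour 10); model training (must start by hour 20); model export (must start by hour 16); deployment (must start by hour 17). The tightest is hour 10, so data ingestion must start by 10 − 3 = hour 7.

7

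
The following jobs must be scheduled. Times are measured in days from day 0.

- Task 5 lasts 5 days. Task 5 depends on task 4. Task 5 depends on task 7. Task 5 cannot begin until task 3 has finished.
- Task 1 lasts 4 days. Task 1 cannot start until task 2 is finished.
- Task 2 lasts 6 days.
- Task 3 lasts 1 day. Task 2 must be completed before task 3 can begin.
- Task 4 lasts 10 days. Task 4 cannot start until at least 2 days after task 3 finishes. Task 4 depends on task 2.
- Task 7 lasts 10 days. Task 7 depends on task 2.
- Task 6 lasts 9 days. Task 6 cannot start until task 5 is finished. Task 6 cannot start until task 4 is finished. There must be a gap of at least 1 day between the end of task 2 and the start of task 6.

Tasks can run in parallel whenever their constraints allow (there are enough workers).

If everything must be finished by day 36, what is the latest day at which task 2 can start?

Task 1 must finish by day 36; it takes 4 days, so it must start by 36 − 4 = day 32.
Task 6 has no dependents, so it just needs to finish by day 36. Starting by 36 − 9 = day 27 achieves that.
Task 5 must finish before task 6 (must start by day 27). With a 5-day duration, task 5 must start by 27 − 5 = day 22.
Task 4 feeds task 5 (must start by day 22); task 6 (must start by day 27). Taking the minimum, task 4 must finish by day 22 and start by 22 − 10 = day 12.
For task 3: task 4 (must start by day 12, minus 2-day gap → day 10); task 5 (must start by day 22). The most restrictive is day 10; with a 1-day duration, task 3 must start by day 9.
Task 7 must finish before task 5 (must start by day 22). With a 10-day duration, task 7 must start by 22 − 10 = day 12.
Task 2 has several dependents: task 1 (must start by day 32); task 3 (must start by day 9); task 4 (must start by day 12); task 6 (must start by day 27, minus 1-day gap → day 26); task 7 (must start by day 12). The earliest of those limits is day 9, so task 2 must start by 9 − 6 = day 3.

3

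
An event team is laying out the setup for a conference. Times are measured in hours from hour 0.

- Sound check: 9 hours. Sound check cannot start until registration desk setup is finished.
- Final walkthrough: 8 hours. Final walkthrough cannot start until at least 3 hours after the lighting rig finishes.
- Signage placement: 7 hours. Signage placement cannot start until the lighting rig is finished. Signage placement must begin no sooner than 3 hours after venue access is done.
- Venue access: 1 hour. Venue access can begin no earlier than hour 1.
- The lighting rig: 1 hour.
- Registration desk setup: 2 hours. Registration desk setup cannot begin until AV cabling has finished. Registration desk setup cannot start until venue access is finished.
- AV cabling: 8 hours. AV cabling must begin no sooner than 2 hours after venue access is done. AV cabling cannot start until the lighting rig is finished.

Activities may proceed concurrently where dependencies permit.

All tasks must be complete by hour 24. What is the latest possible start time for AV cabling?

To finish by hour 24, sound check (duration 9) must start no later than hour 15.
Since sound check (must start by hour 15) depends on it, registration desk setup must finish by hour 15. Backing off its 2-hour duration gives a latest start of hour 13.
AV cabling must finish before registration desk setup (must start by hour 13). With an 8-hour duration, AV cabling must start by 13 − 8 = hour 5.

5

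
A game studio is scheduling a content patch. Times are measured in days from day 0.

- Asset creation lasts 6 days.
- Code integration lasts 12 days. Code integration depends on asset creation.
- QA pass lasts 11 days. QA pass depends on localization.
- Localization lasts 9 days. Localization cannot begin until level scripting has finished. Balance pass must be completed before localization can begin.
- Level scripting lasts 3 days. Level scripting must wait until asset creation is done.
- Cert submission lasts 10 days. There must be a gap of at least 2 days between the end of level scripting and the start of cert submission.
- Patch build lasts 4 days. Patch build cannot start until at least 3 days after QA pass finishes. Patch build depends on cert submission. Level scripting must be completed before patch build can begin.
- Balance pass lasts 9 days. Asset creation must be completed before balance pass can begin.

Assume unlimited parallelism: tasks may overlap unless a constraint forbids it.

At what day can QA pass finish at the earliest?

35

Asset creation can start immediately at day 0; it finishes at day 6.
Balance pass cannot begin until asset creation (finishes day 6). It runs from day 6 to 6 + 9 = day 15.
After asset creation (finishes day 6), level scripting can start at day 6 and finishes at day 9.
For localization: level scripting (finishes day 9); balance pass (finishes day 15). Taking the maximum gives a start of day 15, and it finishes at 15 + 9 = day 24.
QA pass waits on localization (finishes day 24), so it starts at day 24 and finishes at 24 + 11 = day 35.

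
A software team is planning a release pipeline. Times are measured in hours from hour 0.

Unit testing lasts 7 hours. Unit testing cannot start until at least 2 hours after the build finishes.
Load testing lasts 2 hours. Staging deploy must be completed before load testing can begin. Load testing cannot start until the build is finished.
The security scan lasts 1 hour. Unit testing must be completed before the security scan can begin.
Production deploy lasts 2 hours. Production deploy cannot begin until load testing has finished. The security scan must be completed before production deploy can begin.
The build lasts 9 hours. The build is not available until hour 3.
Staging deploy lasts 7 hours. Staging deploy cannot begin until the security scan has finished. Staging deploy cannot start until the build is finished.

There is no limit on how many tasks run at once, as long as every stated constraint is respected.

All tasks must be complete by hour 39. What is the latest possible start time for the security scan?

Nothing follows production deploy; the deadline of hour 39 is its only limit. It must start by 39 − 2 = hour 37.
Load testing has to be done before production deploy (must start by hour 37). That means finishing by hour 37, i.e. starting by 37 − 2 = hour 35.
Staging deploy must finish before load testing (must start by hour 35). With a 7-hour duration, staging deploy must start by 35 − 7 = hour 28.
The security scan must finish in time for staging deploy (must start by hour 28); production deploy (must start by hour 37). The tightest is hour 28, so the security scan must start by 28 − 1 = hour 27.

27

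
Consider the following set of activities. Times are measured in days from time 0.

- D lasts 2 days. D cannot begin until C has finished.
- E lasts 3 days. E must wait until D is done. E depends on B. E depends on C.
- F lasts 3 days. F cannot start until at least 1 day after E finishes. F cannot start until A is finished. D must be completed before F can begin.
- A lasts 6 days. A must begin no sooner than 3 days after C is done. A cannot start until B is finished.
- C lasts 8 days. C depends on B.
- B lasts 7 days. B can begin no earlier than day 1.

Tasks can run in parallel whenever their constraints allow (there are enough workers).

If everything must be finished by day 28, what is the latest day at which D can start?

19

Nothing follows F; the deadline of day 28 is its only limit. It must start by 28 − 3 = day 25.
Since F (must start by day 25, minus 1-day gap → day 24) depends on it, E must finish by day 24. Backing off its 3-day duration gives a latest start of day 21.
D feeds E (must start by day 21); F (must start by day 25). Taking the minimum, D must finish by day 21 and start by 21 − 2 = day 19.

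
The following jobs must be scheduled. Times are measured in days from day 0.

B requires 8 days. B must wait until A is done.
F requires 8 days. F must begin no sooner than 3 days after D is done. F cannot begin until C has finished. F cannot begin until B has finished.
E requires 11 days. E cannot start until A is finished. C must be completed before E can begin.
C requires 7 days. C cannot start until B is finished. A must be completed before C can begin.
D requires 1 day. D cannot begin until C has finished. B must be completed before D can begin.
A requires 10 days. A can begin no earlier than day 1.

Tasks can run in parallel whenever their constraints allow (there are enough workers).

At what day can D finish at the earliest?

A waits on its own release at day 1, so it starts at day 1 and finishes at 1 + 10 = day 11.
After A (finishes day 11), B can start at day 11 and finishes at day 19.
C cannot start until B (finishes day 19); A (finishes day 11). The controlling bound is day 19, so C finishes at 19 + 7 = day 26.
D cannot start until C (finishes day 26); B (finishes day 19). The controlling bound is day 26, so D finishes at 26 + 1 = day 27.

27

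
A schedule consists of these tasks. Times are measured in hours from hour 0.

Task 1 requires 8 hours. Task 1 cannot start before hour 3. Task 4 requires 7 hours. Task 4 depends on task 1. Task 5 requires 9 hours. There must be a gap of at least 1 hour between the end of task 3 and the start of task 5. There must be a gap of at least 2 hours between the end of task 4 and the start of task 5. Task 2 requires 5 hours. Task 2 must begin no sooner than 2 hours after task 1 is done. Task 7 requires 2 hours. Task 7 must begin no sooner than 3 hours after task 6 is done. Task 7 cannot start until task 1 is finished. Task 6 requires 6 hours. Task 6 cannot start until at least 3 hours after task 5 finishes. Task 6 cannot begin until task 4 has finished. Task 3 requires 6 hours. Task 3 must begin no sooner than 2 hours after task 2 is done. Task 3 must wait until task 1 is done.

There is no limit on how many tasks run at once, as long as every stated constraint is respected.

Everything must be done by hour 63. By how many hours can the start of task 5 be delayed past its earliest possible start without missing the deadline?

Task 1 cannot begin until its own release at hour 3. It runs from hour 3 to 3 + 8 = hour 11.
After task 1 (finishes hour 11), task 4 can start at hour 11 and finishes at hour 18.
After task 1 (finishes hour 11, plus 2-hour gap → hour 13), task 2 can start at hour 13 and finishes at hour 18.
Task 3 needs all of task 2 (finishes hour 18, plus 2-hour gap → hour 20); task 1 (finishes hour 11). That puts its earliest start at hour 20; it finishes at 20 + 6 = hour 26.
Task 5 has to wait for task 3 (finishes hour 26, plus 1-hour gap → hour 27); task 4 (finishes hour 18, plus 2-hour gap → hour 20). The latest of these is hour 27, so task 5 runs hour 27 to 27 + 9 = hour 36.

Working backward from the deadline:
Task 7 must finish by hour 63; it takes 2 hours, so it must start by 63 − 2 = hour 61.
Task 6 feeds into task 7 (must start by hour 61, minus 3-hour gap → hour 58); so task 6 must finish by hour 58 and therefore start by hour 52.
Since task 6 (must start by hour 52, minus 3-hour gap → hour 49) depends on it, task 5 must finish by hour 49. Backing off its 9-hour duration gives a latest start of hour 40.
So task 5 can start as early as hour 27 and as late as hour 40, giving 40 − 27 = 13 hours of slack.

13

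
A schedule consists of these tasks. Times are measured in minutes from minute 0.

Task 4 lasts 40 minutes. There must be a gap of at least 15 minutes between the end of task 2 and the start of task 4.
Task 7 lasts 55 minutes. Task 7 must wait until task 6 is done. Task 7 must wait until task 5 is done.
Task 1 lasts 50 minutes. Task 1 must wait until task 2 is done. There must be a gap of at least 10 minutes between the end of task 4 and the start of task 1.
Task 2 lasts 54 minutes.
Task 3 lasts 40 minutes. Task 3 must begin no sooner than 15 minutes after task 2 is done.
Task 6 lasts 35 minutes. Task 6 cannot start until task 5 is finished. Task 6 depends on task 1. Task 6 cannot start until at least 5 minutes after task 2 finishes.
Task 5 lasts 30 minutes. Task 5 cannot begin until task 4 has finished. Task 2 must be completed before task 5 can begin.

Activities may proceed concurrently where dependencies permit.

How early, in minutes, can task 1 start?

Task 2 can start immediately at minute 0; it finishes at minute 54.
Task 4 cannot begin until task 2 (finishes minute 54, plus 15-minute gap → minute 69). It runs from minute 69 to 69 + 40 = minute 109.
Task 1 waits on task 2 (finishes minute 54); task 4 (finishes minute 109, plus 10-minute gap → minute 119). The latest of these is minute 119, which is the earliest task 1 can start.

119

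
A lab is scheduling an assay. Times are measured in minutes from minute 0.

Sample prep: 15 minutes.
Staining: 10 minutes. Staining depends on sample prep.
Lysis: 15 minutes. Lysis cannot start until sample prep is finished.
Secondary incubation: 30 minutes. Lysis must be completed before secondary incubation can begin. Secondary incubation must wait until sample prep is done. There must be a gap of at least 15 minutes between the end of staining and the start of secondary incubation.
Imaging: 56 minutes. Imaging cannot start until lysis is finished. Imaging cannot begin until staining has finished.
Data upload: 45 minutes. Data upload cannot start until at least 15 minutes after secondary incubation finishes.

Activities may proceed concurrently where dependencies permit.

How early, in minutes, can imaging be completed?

86

Sample prep can start immediately at minute 0; it finishes at minute 15.
Staining cannot begin until sample prep (finishes minute 15). It runs from minute 15 to 15 + 10 = minute 25.
Lysis waits on sample prep (finishes minute 15), so it starts at minute 15 and finishes at 15 + 15 = minute 30.
For imaging: lysis (finishes minute 30); staining (finishes minute 25). Taking the maximum gives a start of minute 30, and it finishes at 30 + 56 = minute 86.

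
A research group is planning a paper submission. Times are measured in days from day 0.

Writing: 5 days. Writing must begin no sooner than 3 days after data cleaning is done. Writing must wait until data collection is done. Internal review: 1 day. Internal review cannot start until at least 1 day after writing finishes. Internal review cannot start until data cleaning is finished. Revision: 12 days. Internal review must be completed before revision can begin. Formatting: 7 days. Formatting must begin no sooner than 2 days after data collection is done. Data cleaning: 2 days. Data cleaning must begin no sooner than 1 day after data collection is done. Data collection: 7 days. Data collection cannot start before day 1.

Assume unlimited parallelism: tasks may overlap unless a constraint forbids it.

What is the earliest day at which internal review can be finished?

After its own release at day 1, data collection can start at day 1 and finishes at day 8.
After data collection (finishes day 8, plus 1-day gap → day 9), data cleaning can start at day 9 and finishes at day 11.
For writing: data cleaning (finishes day 11, plus 3-day gap → day 14); data collection (finishes day 8). Taking the maximum gives a start of day 14, and it finishes at 14 + 5 = day 19.
Internal review needs all of writing (finishes day 19, plus 1-day gap → day 20); data cleaning (finishes day 11). That puts its earliest start at day 20; it finishes at 20 + 1 = day 21.

21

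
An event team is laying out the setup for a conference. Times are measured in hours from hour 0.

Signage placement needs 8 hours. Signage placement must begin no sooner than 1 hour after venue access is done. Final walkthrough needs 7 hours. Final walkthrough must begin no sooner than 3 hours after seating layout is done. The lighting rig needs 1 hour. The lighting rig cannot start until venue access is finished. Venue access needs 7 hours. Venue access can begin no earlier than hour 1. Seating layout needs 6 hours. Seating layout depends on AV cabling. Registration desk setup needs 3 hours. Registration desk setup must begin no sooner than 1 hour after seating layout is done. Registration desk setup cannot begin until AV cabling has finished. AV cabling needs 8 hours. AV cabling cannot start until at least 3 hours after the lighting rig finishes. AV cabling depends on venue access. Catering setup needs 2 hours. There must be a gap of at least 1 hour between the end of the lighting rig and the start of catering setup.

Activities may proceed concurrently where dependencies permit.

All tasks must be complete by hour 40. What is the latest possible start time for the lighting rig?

12

Registration desk setup must finish by hour 40; it takes 3 hours, so it must start by 40 − 3 = hour 37.
Final walkthrough has no dependents, so it just needs to finish by hour 40. Starting by 40 − 7 = hour 33 achieves that.
Seating layout has several dependents: registration desk setup (must start by hour 37, minus 1-hour gap → hour 36); final walkthrough (must start by hour 33, minus 3-hour gap → hour 30). The earliest of those limits is hour 30, so seating layout must start by 30 − 6 = hour 24.
For AV cabling: seating layout (must start by hour 24); registration desk setup (must start by hour 37). The most restrictive is hour 24; with an 8-hour duration, AV cabling must start by hour 16.
Catering setup has no dependents, so it just needs to finish by hour 40. Starting by 40 − 2 = hour 38 achieves that.
The lighting rig has several dependents: AV cabling (must start by hour 16, minus 3-hour gap → hour 13); catering setup (must start by hour 38, minus 1-hour gap → hour 37). The earliest of those limits is hour 13, so the lighting rig must start by 13 − 1 = hour 12.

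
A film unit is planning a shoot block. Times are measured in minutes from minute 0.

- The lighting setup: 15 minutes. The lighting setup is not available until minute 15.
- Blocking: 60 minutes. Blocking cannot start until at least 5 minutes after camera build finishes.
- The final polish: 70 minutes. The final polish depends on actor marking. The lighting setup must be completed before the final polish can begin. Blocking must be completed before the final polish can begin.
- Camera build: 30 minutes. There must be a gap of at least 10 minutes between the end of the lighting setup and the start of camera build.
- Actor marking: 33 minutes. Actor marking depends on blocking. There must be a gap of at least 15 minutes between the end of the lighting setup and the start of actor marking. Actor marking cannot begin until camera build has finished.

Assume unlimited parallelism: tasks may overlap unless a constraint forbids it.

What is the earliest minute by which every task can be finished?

The lighting setup waits on its own release at minute 15, so it starts at minute 15 and finishes at 15 + 15 = minute 30.
After the lighting setup (finishes minute 30, plus 10-minute gap → minute 40), camera build can start at minute 40 and finishes at minute 70.
After camera build (finishes minute 70, plus 5-minute gap → minute 75), blocking can start at minute 75 and finishes at minute 135.
For actor marking: blocking (finishes minute 135); the lighting setup (finishes minute 30, plus 15-minute gap → minute 45); camera build (finishes minute 70). Taking the maximum gives a start of minute 135, and it finishes at 135 + 33 = minute 168.
For the final polish: actor marking (finishes minute 168); the lighting setup (finishes minute 30); blocking (finishes minute 135). Taking the maximum gives a start of minute 168, and it finishes at 168 + 70 = minute 238.
All tasks are finished once the last one completes. Finish times: The lighting setup at 30, Camera build at 70, Blocking at 135, Actor marking at 168, The final polish at 238. The latest is minute 238.

238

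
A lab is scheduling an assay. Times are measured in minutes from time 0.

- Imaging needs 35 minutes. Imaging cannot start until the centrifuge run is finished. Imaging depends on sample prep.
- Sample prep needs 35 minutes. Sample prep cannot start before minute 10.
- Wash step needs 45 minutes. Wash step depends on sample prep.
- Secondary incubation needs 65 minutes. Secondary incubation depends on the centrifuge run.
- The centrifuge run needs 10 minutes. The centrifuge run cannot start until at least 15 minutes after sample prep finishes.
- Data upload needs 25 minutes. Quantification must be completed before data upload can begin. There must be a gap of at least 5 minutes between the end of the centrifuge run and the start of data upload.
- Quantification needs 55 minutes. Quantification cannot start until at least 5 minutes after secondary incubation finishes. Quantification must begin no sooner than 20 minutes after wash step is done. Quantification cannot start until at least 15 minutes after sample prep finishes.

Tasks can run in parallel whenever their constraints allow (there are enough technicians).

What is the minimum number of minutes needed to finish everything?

220

Sample prep waits on its own release at minute 10, so it starts at minute 10 and finishes at 10 + 35 = minute 45.
Wash step waits on sample prep (finishes minute 45), so it starts at minute 45 and finishes at 45 + 45 = minute 90.
After sample prep (finishes minute 45, plus 15-minute gap → minute 60), the centrifuge run can start at minute 60 and finishes at minute 70.
Imaging cannot start until the centrifuge run (finishes minute 70); sample prep (finishes minute 45). The controlling bound is minute 70, so imaging finishes at 70 + 35 = minute 105.
Secondary incubation cannot begin until the centrifuge run (finishes minute 70). It runs from minute 70 to 70 + 65 = minute 135.
Quantification has to wait for secondary incubation (finishes minute 135, plus 5-minute gap → minute 140); wash step (finishes minute 90, plus 20-minute gap → minute 110); sample prep (finishes minute 45, plus 15-minute gap → minute 60). The latest of these is minute 140, so quantification runs minute 140 to 140 + 55 = minute 195.
Data upload cannot start until quantification (finishes minute 195); the centrifuge run (finishes minute 70, plus 5-minute gap → minute 75). The controlling bound is minute 195, so data upload finishes at 195 + 25 = minute 220.
All tasks are finished once the last one completes. Finish times: Sample prep at 45, The centrifuge run at 70, Wash step at 90, Secondary incubation at 135, Imaging at 105, Quantification at 195, Data upload at 220. The latest is minute 220.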